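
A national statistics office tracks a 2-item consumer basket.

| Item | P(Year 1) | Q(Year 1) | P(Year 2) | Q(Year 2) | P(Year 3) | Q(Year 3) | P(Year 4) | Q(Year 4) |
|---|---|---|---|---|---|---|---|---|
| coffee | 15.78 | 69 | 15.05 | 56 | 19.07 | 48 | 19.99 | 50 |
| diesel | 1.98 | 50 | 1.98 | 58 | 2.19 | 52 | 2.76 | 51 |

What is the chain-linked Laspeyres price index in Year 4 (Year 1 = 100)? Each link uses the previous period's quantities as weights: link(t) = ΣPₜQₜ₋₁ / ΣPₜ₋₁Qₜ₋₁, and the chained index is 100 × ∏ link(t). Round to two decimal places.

128.06

Link Year 1→Year 2:
ΣP(Year 2)Q(Year 1) = 15.05×69 + 1.98×50 = 1038.45 + 99 = 1137.45
ΣP(Year 1)Q(Year 1) = 15.78×69 + 1.98×50 = 1088.82 + 99 = 1187.82
link = 1137.45/1187.82 = 0.957595
Link Year 2→Year 3:
ΣP(Year 3)Q(Year 2) = 19.07×56 + 2.19×58 = 1067.92 + 127.02 = 1194.94
ΣP(Year 2)Q(Year 2) = 15.05×56 + 1.98×58 = 842.8 + 114.84 = 957.64
link = 1194.94/957.64 = 1.247797
Link Year 3→Year 4:
ΣP(Year 4)Q(Year 3) = 19.99×48 + 2.76×52 = 959.52 + 143.52 = 1103.04
ΣP(Year 3)Q(Year 3) = 19.07×48 + 2.19×52 = 915.36 + 113.88 = 1029.24
link = 1103.04/1029.24 = 1.071703
Chained index = 100 × 0.957595 × 1.247797 × 1.071703 = 128.0561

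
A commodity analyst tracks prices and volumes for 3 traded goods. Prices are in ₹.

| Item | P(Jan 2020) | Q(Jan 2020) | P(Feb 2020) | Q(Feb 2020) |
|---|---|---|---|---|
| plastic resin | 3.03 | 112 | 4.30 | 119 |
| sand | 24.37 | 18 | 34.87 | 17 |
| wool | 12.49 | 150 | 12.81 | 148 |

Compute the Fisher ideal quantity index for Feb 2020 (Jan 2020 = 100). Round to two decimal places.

98.97

Laspeyres component (base-period weights):
ΣP(Jan 2020)Q(Feb 2020) = 3.03×119 + 24.37×17 + 12.49×148 = 360.57 + 414.29 + 1848.52 = 2623.38
ΣP(Jan 2020)Q(Jan 2020) = 3.03×112 + 24.37×18 + 12.49×150 = 339.36 + 438.66 + 1873.5 = 2651.52
L = 2623.38 / 2651.52 × 100 = 98.9387
Paasche component (current-period weights):
ΣP(Feb 2020)Q(Feb 2020) = 4.30×119 + 34.87×17 + 12.81×148 = 511.7 + 592.79 + 1895.88 = 3000.37
ΣP(Feb 2020)Q(Jan 2020) = 4.30×112 + 34.87×18 + 12.81×150 = 481.6 + 627.66 + 1921.5 = 3030.76
P = 3000.37 / 3030.76 × 100 = 98.9973
Fisher = √(L × P) = √(98.9387 × 98.9973) = 98.9680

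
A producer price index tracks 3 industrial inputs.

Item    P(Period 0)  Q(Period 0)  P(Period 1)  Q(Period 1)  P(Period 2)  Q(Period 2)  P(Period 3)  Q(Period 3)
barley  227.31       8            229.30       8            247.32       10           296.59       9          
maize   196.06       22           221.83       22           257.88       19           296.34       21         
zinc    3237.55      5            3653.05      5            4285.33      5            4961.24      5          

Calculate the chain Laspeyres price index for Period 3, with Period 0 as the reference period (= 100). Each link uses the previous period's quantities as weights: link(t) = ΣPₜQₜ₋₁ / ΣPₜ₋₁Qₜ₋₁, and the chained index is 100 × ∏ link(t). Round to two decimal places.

Link Period 0→Period 1:
ΣP(Period 1)Q(Period 0) = 229.30×8 + 221.83×22 + 3653.05×5 = 1834.4 + 4880.26 + 18265.25 = 24979.91
ΣP(Period 0)Q(Period 0) = 227.31×8 + 196.06×22 + 3237.55×5 = 1818.48 + 4313.32 + 16187.75 = 22319.55
link = 24979.91/22319.55 = 1.119194
Link Period 1→Period 2:
ΣP(Period 2)Q(Period 1) = 247.32×8 + 257.88×22 + 4285.33×5 = 1978.56 + 5673.36 + 21426.65 = 29078.57
ΣP(Period 1)Q(Period 1) = 229.30×8 + 221.83×22 + 3653.05×5 = 1834.4 + 4880.26 + 18265.25 = 24979.91
link = 29078.57/24979.91 = 1.164078
Link Period 2→Period 3:
ΣP(Period 3)Q(Period 2) = 296.59×10 + 296.34×19 + 4961.24×5 = 2965.9 + 5630.46 + 24806.2 = 33402.56
ΣP(Period 2)Q(Period 2) = 247.32×10 + 257.88×19 + 4285.33×5 = 2473.2 + 4899.72 + 21426.65 = 28799.57
link = 33402.56/28799.57 = 1.159828
Chained index = 100 × 1.119194 × 1.164078 × 1.159828 = 151.1059

151.11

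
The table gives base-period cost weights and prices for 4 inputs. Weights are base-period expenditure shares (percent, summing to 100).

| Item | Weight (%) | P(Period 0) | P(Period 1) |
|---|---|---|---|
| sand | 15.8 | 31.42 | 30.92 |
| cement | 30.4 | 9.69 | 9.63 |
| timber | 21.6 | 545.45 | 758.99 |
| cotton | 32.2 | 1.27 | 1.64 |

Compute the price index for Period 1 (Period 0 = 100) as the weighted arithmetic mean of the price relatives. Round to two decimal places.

sand: 15.8 × (30.92/31.42) = 15.8 × 0.984087 = 15.5486
cement: 30.4 × (9.63/9.69) = 30.4 × 0.993808 = 30.2118
timber: 21.6 × (758.99/545.45) = 21.6 × 1.391493 = 30.0563
cotton: 32.2 × (1.64/1.27) = 32.2 × 1.291339 = 41.5811
Index = Σ wᵢ·(p₁ᵢ/p₀ᵢ) = 15.5486 + 30.2118 + 30.0563 + 41.5811 = 117.3977

117.40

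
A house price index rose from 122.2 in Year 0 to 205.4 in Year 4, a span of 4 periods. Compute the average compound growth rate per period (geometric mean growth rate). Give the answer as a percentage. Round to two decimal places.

13.86%

Growth factor = (205.4/122.2)^(1/4) = (1.680851)^(1/4) = 1.138629
Growth rate = 1.138629 − 1 = 0.138629 = 13.8629%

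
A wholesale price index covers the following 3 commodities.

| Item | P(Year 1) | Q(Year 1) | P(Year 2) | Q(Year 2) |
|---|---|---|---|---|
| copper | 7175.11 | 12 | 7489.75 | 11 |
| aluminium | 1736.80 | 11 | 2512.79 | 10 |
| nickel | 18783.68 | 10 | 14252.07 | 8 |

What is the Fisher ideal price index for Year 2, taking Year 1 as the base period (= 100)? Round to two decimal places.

89.29

Laspeyres component (base-period weights):
ΣP(Year 2)Q(Year 1) = 7489.75×12 + 2512.79×11 + 14252.07×10 = 89877 + 27640.69 + 142520.7 = 260038.39
ΣP(Year 1)Q(Year 1) = 7175.11×12 + 1736.80×11 + 18783.68×10 = 86101.32 + 19104.8 + 187836.8 = 293042.92
L = 260038.39 / 293042.92 × 100 = 88.7373
Paasche component (current-period weights):
ΣP(Year 2)Q(Year 2) = 7489.75×11 + 2512.79×10 + 14252.07×8 = 82387.25 + 25127.9 + 114016.56 = 221531.71
ΣP(Year 1)Q(Year 2) = 7175.11×11 + 1736.80×10 + 18783.68×8 = 78926.21 + 17368 + 150269.44 = 246563.65
P = 221531.71 / 246563.65 × 100 = 89.8477
Fisher = √(L × P) = √(88.7373 × 89.8477) = 89.2908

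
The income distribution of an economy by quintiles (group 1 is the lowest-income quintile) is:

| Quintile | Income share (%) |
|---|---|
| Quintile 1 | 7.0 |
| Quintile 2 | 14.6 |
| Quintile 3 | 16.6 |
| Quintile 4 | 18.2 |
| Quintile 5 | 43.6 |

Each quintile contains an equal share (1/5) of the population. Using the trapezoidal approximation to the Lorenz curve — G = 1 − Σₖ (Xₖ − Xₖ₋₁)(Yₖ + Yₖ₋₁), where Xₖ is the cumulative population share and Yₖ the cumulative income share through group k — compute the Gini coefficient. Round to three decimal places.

Cumulative income shares Yₖ: 0.0700, 0.2160, 0.3820, 0.5640, 1.0000
Σ (Xₖ−Xₖ₋₁)(Yₖ+Yₖ₋₁) = (1/5)(0.0700+0.0000) + (1/5)(0.2160+0.0700) + (1/5)(0.3820+0.2160) + (1/5)(0.5640+0.3820) + (1/5)(1.0000+0.5640)
  = 0.0140 + 0.0572 + 0.1196 + 0.1892 + 0.3128 = 0.6928
G = 1 − 0.6928 = 0.3072

0.307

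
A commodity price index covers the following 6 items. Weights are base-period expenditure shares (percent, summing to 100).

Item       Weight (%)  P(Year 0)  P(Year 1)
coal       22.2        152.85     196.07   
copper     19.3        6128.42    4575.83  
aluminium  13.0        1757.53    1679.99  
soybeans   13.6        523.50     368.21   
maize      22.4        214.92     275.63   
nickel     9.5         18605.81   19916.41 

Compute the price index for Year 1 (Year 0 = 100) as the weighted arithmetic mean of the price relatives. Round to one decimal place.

103.8

coal: 22.2 × (196.07/152.85) = 22.2 × 1.282761 = 28.4773
copper: 19.3 × (4575.83/6128.42) = 19.3 × 0.746657 = 14.4105
aluminium: 13.0 × (1679.99/1757.53) = 13.0 × 0.955881 = 12.4265
soybeans: 13.6 × (368.21/523.50) = 13.6 × 0.703362 = 9.5657
maize: 22.4 × (275.63/214.92) = 22.4 × 1.282477 = 28.7275
nickel: 9.5 × (19916.41/18605.81) = 9.5 × 1.070440 = 10.1692
Index = Σ wᵢ·(p₁ᵢ/p₀ᵢ) = 28.4773 + 14.4105 + 12.4265 + 9.5657 + 28.7275 + 10.1692 = 103.7766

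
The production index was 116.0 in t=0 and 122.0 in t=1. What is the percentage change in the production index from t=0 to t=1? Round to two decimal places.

5.17%

Change = (122.0 − 116.0) / 116.0 × 100
       = 6.0 / 116.0 × 100 = 5.1724%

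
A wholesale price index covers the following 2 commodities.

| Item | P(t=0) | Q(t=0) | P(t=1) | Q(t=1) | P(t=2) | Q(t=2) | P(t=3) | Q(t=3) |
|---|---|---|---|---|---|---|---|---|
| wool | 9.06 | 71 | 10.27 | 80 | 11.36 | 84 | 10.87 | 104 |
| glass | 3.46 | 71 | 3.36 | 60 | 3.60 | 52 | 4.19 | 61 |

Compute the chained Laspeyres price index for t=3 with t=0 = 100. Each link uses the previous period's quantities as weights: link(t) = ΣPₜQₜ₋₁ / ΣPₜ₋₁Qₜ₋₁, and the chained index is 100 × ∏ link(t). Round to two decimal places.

Link t=0→t=1:
ΣP(t=1)Q(t=0) = 10.27×71 + 3.36×71 = 729.17 + 238.56 = 967.73
ΣP(t=0)Q(t=0) = 9.06×71 + 3.46×71 = 643.26 + 245.66 = 888.92
link = 967.73/888.92 = 1.088658
Link t=1→t=2:
ΣP(t=2)Q(t=1) = 11.36×80 + 3.60×60 = 908.8 + 216 = 1124.8
ΣP(t=1)Q(t=1) = 10.27×80 + 3.36×60 = 821.6 + 201.6 = 1023.2
link = 1124.8/1023.2 = 1.099296
Link t=2→t=3:
ΣP(t=3)Q(t=2) = 10.87×84 + 4.19×52 = 913.08 + 217.88 = 1130.96
ΣP(t=2)Q(t=2) = 11.36×84 + 3.60×52 = 954.24 + 187.2 = 1141.44
link = 1130.96/1141.44 = 0.990819
Chained index = 100 × 1.088658 × 1.099296 × 0.990819 = 118.5770

118.58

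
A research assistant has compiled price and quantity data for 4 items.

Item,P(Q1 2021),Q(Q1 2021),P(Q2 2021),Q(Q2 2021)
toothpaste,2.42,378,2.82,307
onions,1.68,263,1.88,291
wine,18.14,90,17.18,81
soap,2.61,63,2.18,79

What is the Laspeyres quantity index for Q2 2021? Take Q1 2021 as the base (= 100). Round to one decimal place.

Laspeyres quantity index uses base-period prices as weights.
ΣP(Q1 2021)·Q(Q2 2021) = 2.42×307 + 1.68×291 + 18.14×81 + 2.61×79 = 742.94 + 488.88 + 1469.34 + 206.19 = 2907.35
ΣP(Q1 2021)·Q(Q1 2021) = 2.42×378 + 1.68×263 + 18.14×90 + 2.61×63 = 914.76 + 441.84 + 1632.6 + 164.43 = 3153.63
Index = 2907.35 / 3153.63 × 100 = 92.1906

92.2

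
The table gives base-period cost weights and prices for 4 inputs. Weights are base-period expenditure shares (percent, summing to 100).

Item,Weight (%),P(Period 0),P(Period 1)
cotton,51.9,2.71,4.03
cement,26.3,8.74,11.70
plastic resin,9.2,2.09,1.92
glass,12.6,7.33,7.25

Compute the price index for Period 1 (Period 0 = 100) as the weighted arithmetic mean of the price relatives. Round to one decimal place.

133.3

cotton: 51.9 × (4.03/2.71) = 51.9 × 1.487085 = 77.1797
cement: 26.3 × (11.70/8.74) = 26.3 × 1.338673 = 35.2071
plastic resin: 9.2 × (1.92/2.09) = 9.2 × 0.918660 = 8.4517
glass: 12.6 × (7.25/7.33) = 12.6 × 0.989086 = 12.4625
Index = Σ wᵢ·(p₁ᵢ/p₀ᵢ) = 77.1797 + 35.2071 + 8.4517 + 12.4625 = 133.3010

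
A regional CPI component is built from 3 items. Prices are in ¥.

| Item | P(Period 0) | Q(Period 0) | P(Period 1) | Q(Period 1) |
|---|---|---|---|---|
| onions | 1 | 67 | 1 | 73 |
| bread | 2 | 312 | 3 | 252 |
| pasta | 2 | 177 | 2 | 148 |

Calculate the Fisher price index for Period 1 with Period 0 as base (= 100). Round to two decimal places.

129.36

Laspeyres component (base-period weights):
ΣP(Period 1)Q(Period 0) = 1×67 + 3×312 + 2×177 = 67 + 936 + 354 = 1357
ΣP(Period 0)Q(Period 0) = 1×67 + 2×312 + 2×177 = 67 + 624 + 354 = 1045
L = 1357 / 1045 × 100 = 129.8565
Paasche component (current-period weights):
ΣP(Period 1)Q(Period 1) = 1×73 + 3×252 + 2×148 = 73 + 756 + 296 = 1125
ΣP(Period 0)Q(Period 1) = 1×73 + 2×252 + 2×148 = 73 + 504 + 296 = 873
P = 1125 / 873 × 100 = 128.8660
Fisher = √(L × P) = √(129.8565 × 128.8660) = 129.3603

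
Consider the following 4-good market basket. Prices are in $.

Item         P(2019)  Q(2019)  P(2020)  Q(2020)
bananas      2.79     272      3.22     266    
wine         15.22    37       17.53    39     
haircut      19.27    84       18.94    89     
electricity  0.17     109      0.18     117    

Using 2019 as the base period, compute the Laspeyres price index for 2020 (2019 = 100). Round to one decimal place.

Laspeyres price index uses base-period quantities as weights.
ΣP(2020)·Q(2019) = 3.22×272 + 17.53×37 + 18.94×84 + 0.18×109 = 875.84 + 648.61 + 1590.96 + 19.62 = 3135.03
ΣP(2019)·Q(2019) = 2.79×272 + 15.22×37 + 19.27×84 + 0.17×109 = 758.88 + 563.14 + 1618.68 + 18.53 = 2959.23
Index = 3135.03 / 2959.23 × 100 = 105.9407

105.9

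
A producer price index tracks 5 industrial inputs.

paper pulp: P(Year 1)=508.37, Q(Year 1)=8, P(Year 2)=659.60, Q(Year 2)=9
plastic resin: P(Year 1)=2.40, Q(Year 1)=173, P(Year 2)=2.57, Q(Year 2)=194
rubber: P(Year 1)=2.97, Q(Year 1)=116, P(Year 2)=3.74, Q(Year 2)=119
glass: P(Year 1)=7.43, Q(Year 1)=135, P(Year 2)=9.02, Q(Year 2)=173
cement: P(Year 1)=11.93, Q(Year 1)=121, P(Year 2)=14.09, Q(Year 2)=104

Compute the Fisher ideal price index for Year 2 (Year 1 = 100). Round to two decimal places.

124.94

Laspeyres component (base-period weights):
ΣP(Year 2)Q(Year 1) = 659.60×8 + 2.57×173 + 3.74×116 + 9.02×135 + 14.09×121 = 5276.8 + 444.61 + 433.84 + 1217.7 + 1704.89 = 9077.84
ΣP(Year 1)Q(Year 1) = 508.37×8 + 2.40×173 + 2.97×116 + 7.43×135 + 11.93×121 = 4066.96 + 415.2 + 344.52 + 1003.05 + 1443.53 = 7273.26
L = 9077.84 / 7273.26 × 100 = 124.8112
Paasche component (current-period weights):
ΣP(Year 2)Q(Year 2) = 659.60×9 + 2.57×194 + 3.74×119 + 9.02×173 + 14.09×104 = 5936.4 + 498.58 + 445.06 + 1560.46 + 1465.36 = 9905.86
ΣP(Year 1)Q(Year 2) = 508.37×9 + 2.40×194 + 2.97×119 + 7.43×173 + 11.93×104 = 4575.33 + 465.6 + 353.43 + 1285.39 + 1240.72 = 7920.47
P = 9905.86 / 7920.47 × 100 = 125.0666
Fisher = √(L × P) = √(124.8112 × 125.0666) = 124.9388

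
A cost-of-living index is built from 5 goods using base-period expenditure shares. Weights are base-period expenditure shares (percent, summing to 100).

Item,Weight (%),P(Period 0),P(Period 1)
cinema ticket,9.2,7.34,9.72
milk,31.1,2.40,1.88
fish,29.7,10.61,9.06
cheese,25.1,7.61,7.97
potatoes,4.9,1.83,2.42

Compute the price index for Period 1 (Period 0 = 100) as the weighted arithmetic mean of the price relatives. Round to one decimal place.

cinema ticket: 9.2 × (9.72/7.34) = 9.2 × 1.324251 = 12.1831
milk: 31.1 × (1.88/2.40) = 31.1 × 0.783333 = 24.3617
fish: 29.7 × (9.06/10.61) = 29.7 × 0.853911 = 25.3612
cheese: 25.1 × (7.97/7.61) = 25.1 × 1.047306 = 26.2874
potatoes: 4.9 × (2.42/1.83) = 4.9 × 1.322404 = 6.4798
Index = Σ wᵢ·(p₁ᵢ/p₀ᵢ) = 12.1831 + 24.3617 + 25.3612 + 26.2874 + 6.4798 = 94.6731

94.7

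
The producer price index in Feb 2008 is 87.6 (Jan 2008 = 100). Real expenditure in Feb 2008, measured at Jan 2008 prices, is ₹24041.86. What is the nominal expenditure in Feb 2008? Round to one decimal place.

Nominal = Real × (Index/100) = 24041.86 × (87.6/100)
        = 24041.86 × 0.876 = 21060.6694

21060.7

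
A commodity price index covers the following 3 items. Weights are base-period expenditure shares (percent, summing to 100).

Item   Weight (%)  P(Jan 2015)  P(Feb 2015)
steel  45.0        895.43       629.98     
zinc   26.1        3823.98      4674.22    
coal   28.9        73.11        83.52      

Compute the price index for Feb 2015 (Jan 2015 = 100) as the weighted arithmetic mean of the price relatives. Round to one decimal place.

96.6

steel: 45.0 × (629.98/895.43) = 45.0 × 0.703550 = 31.6598
zinc: 26.1 × (4674.22/3823.98) = 26.1 × 1.222344 = 31.9032
coal: 28.9 × (83.52/73.11) = 28.9 × 1.142388 = 33.0150
Index = Σ wᵢ·(p₁ᵢ/p₀ᵢ) = 31.6598 + 31.9032 + 33.0150 = 96.5780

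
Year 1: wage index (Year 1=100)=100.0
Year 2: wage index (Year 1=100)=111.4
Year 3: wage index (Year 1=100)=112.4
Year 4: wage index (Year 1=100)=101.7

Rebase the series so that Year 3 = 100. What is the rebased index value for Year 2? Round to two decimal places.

99.11

Rebased(Year 2) = 111.4 / 112.4 × 100 = 99.1103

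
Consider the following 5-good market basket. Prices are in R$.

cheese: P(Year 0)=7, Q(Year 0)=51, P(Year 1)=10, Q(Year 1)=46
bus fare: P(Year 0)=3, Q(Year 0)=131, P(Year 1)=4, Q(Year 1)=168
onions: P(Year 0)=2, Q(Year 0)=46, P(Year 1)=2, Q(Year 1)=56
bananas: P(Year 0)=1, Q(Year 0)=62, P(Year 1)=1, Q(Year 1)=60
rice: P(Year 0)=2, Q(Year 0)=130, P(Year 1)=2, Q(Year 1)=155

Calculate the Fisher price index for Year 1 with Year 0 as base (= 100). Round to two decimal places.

Laspeyres component (base-period weights):
ΣP(Year 1)Q(Year 0) = 10×51 + 4×131 + 2×46 + 1×62 + 2×130 = 510 + 524 + 92 + 62 + 260 = 1448
ΣP(Year 0)Q(Year 0) = 7×51 + 3×131 + 2×46 + 1×62 + 2×130 = 357 + 393 + 92 + 62 + 260 = 1164
L = 1448 / 1164 × 100 = 124.3986
Paasche component (current-period weights):
ΣP(Year 1)Q(Year 1) = 10×46 + 4×168 + 2×56 + 1×60 + 2×155 = 460 + 672 + 112 + 60 + 310 = 1614
ΣP(Year 0)Q(Year 1) = 7×46 + 3×168 + 2×56 + 1×60 + 2×155 = 322 + 504 + 112 + 60 + 310 = 1308
P = 1614 / 1308 × 100 = 123.3945
Fisher = √(L × P) = √(124.3986 × 123.3945) = 123.8955

123.90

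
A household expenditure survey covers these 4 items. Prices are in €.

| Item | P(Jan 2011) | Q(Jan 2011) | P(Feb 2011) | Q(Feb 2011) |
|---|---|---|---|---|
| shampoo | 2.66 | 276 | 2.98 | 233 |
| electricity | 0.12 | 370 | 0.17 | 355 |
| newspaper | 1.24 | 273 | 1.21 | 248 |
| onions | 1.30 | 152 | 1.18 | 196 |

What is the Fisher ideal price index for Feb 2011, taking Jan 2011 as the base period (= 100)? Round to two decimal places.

105.56

Laspeyres component (base-period weights):
ΣP(Feb 2011)Q(Jan 2011) = 2.98×276 + 0.17×370 + 1.21×273 + 1.18×152 = 822.48 + 62.9 + 330.33 + 179.36 = 1395.07
ΣP(Jan 2011)Q(Jan 2011) = 2.66×276 + 0.12×370 + 1.24×273 + 1.30×152 = 734.16 + 44.4 + 338.52 + 197.6 = 1314.68
L = 1395.07 / 1314.68 × 100 = 106.1148
Paasche component (current-period weights):
ΣP(Feb 2011)Q(Feb 2011) = 2.98×233 + 0.17×355 + 1.21×248 + 1.18×196 = 694.34 + 60.35 + 300.08 + 231.28 = 1286.05
ΣP(Jan 2011)Q(Feb 2011) = 2.66×233 + 0.12×355 + 1.24×248 + 1.30×196 = 619.78 + 42.6 + 307.52 + 254.8 = 1224.7
P = 1286.05 / 1224.7 × 100 = 105.0094
Fisher = √(L × P) = √(106.1148 × 105.0094) = 105.5606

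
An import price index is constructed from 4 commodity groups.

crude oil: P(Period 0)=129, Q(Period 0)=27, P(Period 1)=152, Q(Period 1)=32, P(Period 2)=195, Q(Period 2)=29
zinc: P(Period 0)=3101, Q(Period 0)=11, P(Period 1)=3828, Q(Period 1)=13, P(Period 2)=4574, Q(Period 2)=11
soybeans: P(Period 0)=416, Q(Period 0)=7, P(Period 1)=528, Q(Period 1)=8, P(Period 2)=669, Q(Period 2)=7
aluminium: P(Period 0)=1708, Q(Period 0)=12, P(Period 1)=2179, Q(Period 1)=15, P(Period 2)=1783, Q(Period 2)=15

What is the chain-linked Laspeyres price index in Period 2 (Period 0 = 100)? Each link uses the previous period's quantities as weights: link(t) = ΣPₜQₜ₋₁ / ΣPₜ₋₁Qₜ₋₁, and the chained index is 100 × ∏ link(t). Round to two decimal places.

Link Period 0→Period 1:
ΣP(Period 1)Q(Period 0) = 152×27 + 3828×11 + 528×7 + 2179×12 = 4104 + 42108 + 3696 + 26148 = 76056
ΣP(Period 0)Q(Period 0) = 129×27 + 3101×11 + 416×7 + 1708×12 = 3483 + 34111 + 2912 + 20496 = 61002
link = 76056/61002 = 1.246779
Link Period 1→Period 2:
ΣP(Period 2)Q(Period 1) = 195×32 + 4574×13 + 669×8 + 1783×15 = 6240 + 59462 + 5352 + 26745 = 97799
ΣP(Period 1)Q(Period 1) = 152×32 + 3828×13 + 528×8 + 2179×15 = 4864 + 49764 + 4224 + 32685 = 91537
link = 97799/91537 = 1.068409
Chained index = 100 × 1.246779 × 1.068409 = 133.2070

133.21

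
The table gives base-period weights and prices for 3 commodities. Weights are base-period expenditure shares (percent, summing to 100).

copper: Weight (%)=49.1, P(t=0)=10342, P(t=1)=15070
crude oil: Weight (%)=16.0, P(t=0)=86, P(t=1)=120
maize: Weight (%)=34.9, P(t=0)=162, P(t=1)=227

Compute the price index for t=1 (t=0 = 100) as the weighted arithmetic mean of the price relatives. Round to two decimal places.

142.78

copper: 49.1 × (15070/10342) = 49.1 × 1.457165 = 71.5468
crude oil: 16.0 × (120/86) = 16.0 × 1.395349 = 22.3256
maize: 34.9 × (227/162) = 34.9 × 1.401235 = 48.9031
Index = Σ wᵢ·(p₁ᵢ/p₀ᵢ) = 71.5468 + 22.3256 + 48.9031 = 142.7755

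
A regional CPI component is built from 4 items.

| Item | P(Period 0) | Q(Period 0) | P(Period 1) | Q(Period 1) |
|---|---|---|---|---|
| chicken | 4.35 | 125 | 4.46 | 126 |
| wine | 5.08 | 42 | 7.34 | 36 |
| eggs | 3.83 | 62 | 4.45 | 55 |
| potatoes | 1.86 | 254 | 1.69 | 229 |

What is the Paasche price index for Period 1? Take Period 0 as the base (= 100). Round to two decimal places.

106.61

Paasche price index uses current-period quantities as weights.
ΣP(Period 1)·Q(Period 1) = 4.46×126 + 7.34×36 + 4.45×55 + 1.69×229 = 561.96 + 264.24 + 244.75 + 387.01 = 1457.96
ΣP(Period 0)·Q(Period 1) = 4.35×126 + 5.08×36 + 3.83×55 + 1.86×229 = 548.1 + 182.88 + 210.65 + 425.94 = 1367.57
Index = 1457.96 / 1367.57 × 100 = 106.6095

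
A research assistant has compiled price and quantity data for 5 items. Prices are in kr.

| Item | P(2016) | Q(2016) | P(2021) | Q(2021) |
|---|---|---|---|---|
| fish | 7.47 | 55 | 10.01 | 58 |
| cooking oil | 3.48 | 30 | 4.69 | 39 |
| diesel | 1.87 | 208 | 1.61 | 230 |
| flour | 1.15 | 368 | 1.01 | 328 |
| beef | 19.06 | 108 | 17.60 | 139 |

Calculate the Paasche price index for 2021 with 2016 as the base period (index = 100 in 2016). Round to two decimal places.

Paasche price index uses current-period quantities as weights.
ΣP(2021)·Q(2021) = 10.01×58 + 4.69×39 + 1.61×230 + 1.01×328 + 17.60×139 = 580.58 + 182.91 + 370.3 + 331.28 + 2446.4 = 3911.47
ΣP(2016)·Q(2021) = 7.47×58 + 3.48×39 + 1.87×230 + 1.15×328 + 19.06×139 = 433.26 + 135.72 + 430.1 + 377.2 + 2649.34 = 4025.62
Index = 3911.47 / 4025.62 × 100 = 97.1644

97.16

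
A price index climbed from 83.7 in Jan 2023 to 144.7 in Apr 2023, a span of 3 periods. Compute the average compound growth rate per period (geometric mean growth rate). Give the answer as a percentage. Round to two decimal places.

20.02%

Growth factor = (144.7/83.7)^(1/3) = (1.728793)^(1/3) = 1.200184
Growth rate = 1.200184 − 1 = 0.200184 = 20.0184%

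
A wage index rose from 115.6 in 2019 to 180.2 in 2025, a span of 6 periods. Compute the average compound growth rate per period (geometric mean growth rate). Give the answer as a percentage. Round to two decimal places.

7.68%

Growth factor = (180.2/115.6)^(1/6) = (1.558824)^(1/6) = 1.076794
Growth rate = 1.076794 − 1 = 0.076794 = 7.6794%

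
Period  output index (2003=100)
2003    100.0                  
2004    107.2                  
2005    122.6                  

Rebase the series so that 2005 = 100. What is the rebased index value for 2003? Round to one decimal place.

Rebased(2003) = 100.0 / 122.6 × 100 = 81.5661

81.6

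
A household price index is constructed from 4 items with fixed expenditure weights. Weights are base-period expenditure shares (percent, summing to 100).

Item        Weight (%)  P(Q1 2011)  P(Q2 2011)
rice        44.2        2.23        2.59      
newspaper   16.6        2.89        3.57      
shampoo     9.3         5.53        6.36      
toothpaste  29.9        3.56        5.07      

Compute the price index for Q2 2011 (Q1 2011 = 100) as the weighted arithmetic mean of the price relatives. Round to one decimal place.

125.1

rice: 44.2 × (2.59/2.23) = 44.2 × 1.161435 = 51.3354
newspaper: 16.6 × (3.57/2.89) = 16.6 × 1.235294 = 20.5059
shampoo: 9.3 × (6.36/5.53) = 9.3 × 1.150090 = 10.6958
toothpaste: 29.9 × (5.07/3.56) = 29.9 × 1.424157 = 42.5823
Index = Σ wᵢ·(p₁ᵢ/p₀ᵢ) = 51.3354 + 20.5059 + 10.6958 + 42.5823 = 125.1195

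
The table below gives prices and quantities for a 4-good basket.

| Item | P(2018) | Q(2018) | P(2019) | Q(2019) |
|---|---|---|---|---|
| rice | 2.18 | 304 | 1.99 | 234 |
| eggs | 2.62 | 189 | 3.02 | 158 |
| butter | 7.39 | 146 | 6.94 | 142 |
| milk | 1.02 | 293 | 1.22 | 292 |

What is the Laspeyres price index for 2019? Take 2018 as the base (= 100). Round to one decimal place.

100.4

Laspeyres price index uses base-period quantities as weights.
ΣP(2019)·Q(2018) = 1.99×304 + 3.02×189 + 6.94×146 + 1.22×293 = 604.96 + 570.78 + 1013.24 + 357.46 = 2546.44
ΣP(2018)·Q(2018) = 2.18×304 + 2.62×189 + 7.39×146 + 1.02×293 = 662.72 + 495.18 + 1078.94 + 298.86 = 2535.7
Index = 2546.44 / 2535.7 × 100 = 100.4236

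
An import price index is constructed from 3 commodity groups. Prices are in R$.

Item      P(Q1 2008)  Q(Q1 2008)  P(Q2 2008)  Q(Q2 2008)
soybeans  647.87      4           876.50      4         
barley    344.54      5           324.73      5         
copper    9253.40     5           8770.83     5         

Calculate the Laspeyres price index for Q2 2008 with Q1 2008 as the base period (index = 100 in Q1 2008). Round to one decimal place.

96.8

Laspeyres price index uses base-period quantities as weights.
ΣP(Q2 2008)·Q(Q1 2008) = 876.50×4 + 324.73×5 + 8770.83×5 = 3506 + 1623.65 + 43854.15 = 48983.8
ΣP(Q1 2008)·Q(Q1 2008) = 647.87×4 + 344.54×5 + 9253.40×5 = 2591.48 + 1722.7 + 46267 = 50581.18
Index = 48983.8 / 50581.18 × 100 = 96.8419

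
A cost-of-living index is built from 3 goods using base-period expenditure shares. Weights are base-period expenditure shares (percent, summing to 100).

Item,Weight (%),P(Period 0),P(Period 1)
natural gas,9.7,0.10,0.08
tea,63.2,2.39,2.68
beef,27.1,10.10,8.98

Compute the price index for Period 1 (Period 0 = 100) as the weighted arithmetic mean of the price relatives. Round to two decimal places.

102.72

natural gas: 9.7 × (0.08/0.10) = 9.7 × 0.800000 = 7.7600
tea: 63.2 × (2.68/2.39) = 63.2 × 1.121339 = 70.8686
beef: 27.1 × (8.98/10.10) = 27.1 × 0.889109 = 24.0949
Index = Σ wᵢ·(p₁ᵢ/p₀ᵢ) = 7.7600 + 70.8686 + 24.0949 = 102.7235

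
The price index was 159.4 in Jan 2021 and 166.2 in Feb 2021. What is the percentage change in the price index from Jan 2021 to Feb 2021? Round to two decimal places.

4.27%

Change = (166.2 − 159.4) / 159.4 × 100
       = 6.8 / 159.4 × 100 = 4.2660%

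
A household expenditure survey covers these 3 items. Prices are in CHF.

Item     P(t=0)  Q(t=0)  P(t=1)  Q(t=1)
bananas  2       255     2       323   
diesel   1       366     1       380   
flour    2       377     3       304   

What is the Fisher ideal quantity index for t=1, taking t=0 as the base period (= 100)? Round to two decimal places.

Laspeyres component (base-period weights):
ΣP(t=0)Q(t=1) = 2×323 + 1×380 + 2×304 = 646 + 380 + 608 = 1634
ΣP(t=0)Q(t=0) = 2×255 + 1×366 + 2×377 = 510 + 366 + 754 = 1630
L = 1634 / 1630 × 100 = 100.2454
Paasche component (current-period weights):
ΣP(t=1)Q(t=1) = 2×323 + 1×380 + 3×304 = 646 + 380 + 912 = 1938
ΣP(t=1)Q(t=0) = 2×255 + 1×366 + 3×377 = 510 + 366 + 1131 = 2007
P = 1938 / 2007 × 100 = 96.5620
Fisher = √(L × P) = √(100.2454 × 96.5620) = 98.3865

98.39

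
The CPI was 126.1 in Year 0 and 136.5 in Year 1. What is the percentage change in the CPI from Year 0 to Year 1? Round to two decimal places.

8.25%

Change = (136.5 − 126.1) / 126.1 × 100
       = 10.4 / 126.1 × 100 = 8.2474%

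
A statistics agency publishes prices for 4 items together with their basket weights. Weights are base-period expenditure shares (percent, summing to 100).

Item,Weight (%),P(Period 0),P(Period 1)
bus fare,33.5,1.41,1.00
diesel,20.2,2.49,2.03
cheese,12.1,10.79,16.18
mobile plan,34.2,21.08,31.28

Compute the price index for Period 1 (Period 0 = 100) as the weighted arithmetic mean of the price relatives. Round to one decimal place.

bus fare: 33.5 × (1.00/1.41) = 33.5 × 0.709220 = 23.7589
diesel: 20.2 × (2.03/2.49) = 20.2 × 0.815261 = 16.4683
cheese: 12.1 × (16.18/10.79) = 12.1 × 1.499537 = 18.1444
mobile plan: 34.2 × (31.28/21.08) = 34.2 × 1.483871 = 50.7484
Index = Σ wᵢ·(p₁ᵢ/p₀ᵢ) = 23.7589 + 16.4683 + 18.1444 + 50.7484 = 109.1199

109.1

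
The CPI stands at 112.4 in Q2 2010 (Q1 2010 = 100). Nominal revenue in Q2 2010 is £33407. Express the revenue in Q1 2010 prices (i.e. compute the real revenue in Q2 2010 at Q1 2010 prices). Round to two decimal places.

29721.53

Real = Nominal ÷ (Index/100) = 33407 ÷ (112.4/100)
     = 33407 ÷ 1.124 = 29721.5302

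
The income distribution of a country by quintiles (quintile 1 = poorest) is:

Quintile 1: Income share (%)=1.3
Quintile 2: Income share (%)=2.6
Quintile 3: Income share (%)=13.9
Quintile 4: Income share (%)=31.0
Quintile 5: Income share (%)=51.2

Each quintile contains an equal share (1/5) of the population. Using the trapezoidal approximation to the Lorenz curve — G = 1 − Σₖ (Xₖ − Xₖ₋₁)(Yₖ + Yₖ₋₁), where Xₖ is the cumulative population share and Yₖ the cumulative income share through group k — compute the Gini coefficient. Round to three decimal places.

Cumulative income shares Yₖ: 0.0130, 0.0390, 0.1780, 0.4880, 1.0000
Σ (Xₖ−Xₖ₋₁)(Yₖ+Yₖ₋₁) = (1/5)(0.0130+0.0000) + (1/5)(0.0390+0.0130) + (1/5)(0.1780+0.0390) + (1/5)(0.4880+0.1780) + (1/5)(1.0000+0.4880)
  = 0.0026 + 0.0104 + 0.0434 + 0.1332 + 0.2976 = 0.4872
G = 1 − 0.4872 = 0.5128

0.513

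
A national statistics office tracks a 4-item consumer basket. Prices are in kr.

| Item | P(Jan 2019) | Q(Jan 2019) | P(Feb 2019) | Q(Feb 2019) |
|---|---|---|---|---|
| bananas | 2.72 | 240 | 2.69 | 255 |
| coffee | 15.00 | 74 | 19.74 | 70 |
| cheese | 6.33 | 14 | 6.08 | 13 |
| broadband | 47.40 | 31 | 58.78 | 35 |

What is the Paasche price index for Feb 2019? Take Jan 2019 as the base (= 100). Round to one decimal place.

Paasche price index uses current-period quantities as weights.
ΣP(Feb 2019)·Q(Feb 2019) = 2.69×255 + 19.74×70 + 6.08×13 + 58.78×35 = 685.95 + 1381.8 + 79.04 + 2057.3 = 4204.09
ΣP(Jan 2019)·Q(Feb 2019) = 2.72×255 + 15.00×70 + 6.33×13 + 47.40×35 = 693.6 + 1050 + 82.29 + 1659 = 3484.89
Index = 4204.09 / 3484.89 × 100 = 120.6377

120.6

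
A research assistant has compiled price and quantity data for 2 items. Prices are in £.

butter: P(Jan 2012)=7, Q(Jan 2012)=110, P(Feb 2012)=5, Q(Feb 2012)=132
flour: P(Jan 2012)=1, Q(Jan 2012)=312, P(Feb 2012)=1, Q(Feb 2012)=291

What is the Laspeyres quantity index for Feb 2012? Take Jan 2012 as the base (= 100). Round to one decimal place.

112.3

Laspeyres quantity index uses base-period prices as weights.
ΣP(Jan 2012)·Q(Feb 2012) = 7×132 + 1×291 = 924 + 291 = 1215
ΣP(Jan 2012)·Q(Jan 2012) = 7×110 + 1×312 = 770 + 312 = 1082
Index = 1215 / 1082 × 100 = 112.2921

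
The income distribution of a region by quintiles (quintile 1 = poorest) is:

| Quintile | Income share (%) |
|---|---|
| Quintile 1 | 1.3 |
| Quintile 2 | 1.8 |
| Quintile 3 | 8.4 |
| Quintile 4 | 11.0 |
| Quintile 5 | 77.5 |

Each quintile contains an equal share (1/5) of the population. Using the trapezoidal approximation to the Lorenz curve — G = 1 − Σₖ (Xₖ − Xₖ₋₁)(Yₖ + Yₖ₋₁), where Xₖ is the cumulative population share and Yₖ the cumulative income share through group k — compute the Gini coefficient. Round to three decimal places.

Cumulative income shares Yₖ: 0.0130, 0.0310, 0.1150, 0.2250, 1.0000
Σ (Xₖ−Xₖ₋₁)(Yₖ+Yₖ₋₁) = (1/5)(0.0130+0.0000) + (1/5)(0.0310+0.0130) + (1/5)(0.1150+0.0310) + (1/5)(0.2250+0.1150) + (1/5)(1.0000+0.2250)
  = 0.0026 + 0.0088 + 0.0292 + 0.0680 + 0.2450 = 0.3536
G = 1 − 0.3536 = 0.6464

0.646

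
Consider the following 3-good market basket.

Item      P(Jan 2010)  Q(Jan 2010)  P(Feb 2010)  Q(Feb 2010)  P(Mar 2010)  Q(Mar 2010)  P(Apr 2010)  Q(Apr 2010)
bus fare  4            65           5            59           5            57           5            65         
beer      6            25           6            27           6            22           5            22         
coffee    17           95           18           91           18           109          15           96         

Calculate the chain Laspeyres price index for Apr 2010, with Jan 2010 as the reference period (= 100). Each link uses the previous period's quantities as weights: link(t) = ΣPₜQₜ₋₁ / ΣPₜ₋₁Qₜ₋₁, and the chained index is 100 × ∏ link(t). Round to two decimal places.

92.07

Link Jan 2010→Feb 2010:
ΣP(Feb 2010)Q(Jan 2010) = 5×65 + 6×25 + 18×95 = 325 + 150 + 1710 = 2185
ΣP(Jan 2010)Q(Jan 2010) = 4×65 + 6×25 + 17×95 = 260 + 150 + 1615 = 2025
link = 2185/2025 = 1.079012
Link Feb 2010→Mar 2010:
ΣP(Mar 2010)Q(Feb 2010) = 5×59 + 6×27 + 18×91 = 295 + 162 + 1638 = 2095
ΣP(Feb 2010)Q(Feb 2010) = 5×59 + 6×27 + 18×91 = 295 + 162 + 1638 = 2095
link = 2095/2095 = 1.000000
Link Mar 2010→Apr 2010:
ΣP(Apr 2010)Q(Mar 2010) = 5×57 + 5×22 + 15×109 = 285 + 110 + 1635 = 2030
ΣP(Mar 2010)Q(Mar 2010) = 5×57 + 6×22 + 18×109 = 285 + 132 + 1962 = 2379
link = 2030/2379 = 0.853300
Chained index = 100 × 1.079012 × 1.000000 × 0.853300 = 92.0721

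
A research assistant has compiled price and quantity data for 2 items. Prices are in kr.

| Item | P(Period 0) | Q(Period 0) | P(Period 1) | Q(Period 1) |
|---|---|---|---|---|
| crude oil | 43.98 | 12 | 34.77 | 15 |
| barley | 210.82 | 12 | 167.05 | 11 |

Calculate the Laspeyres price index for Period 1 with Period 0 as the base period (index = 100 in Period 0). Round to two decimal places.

79.21

Laspeyres price index uses base-period quantities as weights.
ΣP(Period 1)·Q(Period 0) = 34.77×12 + 167.05×12 = 417.24 + 2004.6 = 2421.84
ΣP(Period 0)·Q(Period 0) = 43.98×12 + 210.82×12 = 527.76 + 2529.84 = 3057.6
Index = 2421.84 / 3057.6 × 100 = 79.2072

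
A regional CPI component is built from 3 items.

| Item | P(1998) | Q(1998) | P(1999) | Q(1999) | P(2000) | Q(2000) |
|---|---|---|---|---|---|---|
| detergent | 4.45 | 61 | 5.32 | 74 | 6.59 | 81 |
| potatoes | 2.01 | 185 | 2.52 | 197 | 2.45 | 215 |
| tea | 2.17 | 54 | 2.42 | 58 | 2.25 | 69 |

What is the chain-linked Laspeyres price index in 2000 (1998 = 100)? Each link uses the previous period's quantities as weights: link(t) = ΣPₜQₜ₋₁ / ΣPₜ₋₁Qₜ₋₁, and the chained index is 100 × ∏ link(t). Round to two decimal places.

Link 1998→1999:
ΣP(1999)Q(1998) = 5.32×61 + 2.52×185 + 2.42×54 = 324.52 + 466.2 + 130.68 = 921.4
ΣP(1998)Q(1998) = 4.45×61 + 2.01×185 + 2.17×54 = 271.45 + 371.85 + 117.18 = 760.48
link = 921.4/760.48 = 1.211603
Link 1999→2000:
ΣP(2000)Q(1999) = 6.59×74 + 2.45×197 + 2.25×58 = 487.66 + 482.65 + 130.5 = 1100.81
ΣP(1999)Q(1999) = 5.32×74 + 2.52×197 + 2.42×58 = 393.68 + 496.44 + 140.36 = 1030.48
link = 1100.81/1030.48 = 1.068250
Chained index = 100 × 1.211603 × 1.068250 = 129.4295

129.43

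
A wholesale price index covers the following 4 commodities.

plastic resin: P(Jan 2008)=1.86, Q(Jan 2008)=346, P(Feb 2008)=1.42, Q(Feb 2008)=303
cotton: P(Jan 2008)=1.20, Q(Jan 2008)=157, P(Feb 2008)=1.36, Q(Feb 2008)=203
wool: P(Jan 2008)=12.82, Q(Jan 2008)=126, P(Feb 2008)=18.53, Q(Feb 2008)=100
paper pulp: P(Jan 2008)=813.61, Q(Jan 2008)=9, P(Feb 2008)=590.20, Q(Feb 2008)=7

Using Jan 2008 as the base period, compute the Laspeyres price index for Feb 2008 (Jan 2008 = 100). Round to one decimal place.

85.5

Laspeyres price index uses base-period quantities as weights.
ΣP(Feb 2008)·Q(Jan 2008) = 1.42×346 + 1.36×157 + 18.53×126 + 590.20×9 = 491.32 + 213.52 + 2334.78 + 5311.8 = 8351.42
ΣP(Jan 2008)·Q(Jan 2008) = 1.86×346 + 1.20×157 + 12.82×126 + 813.61×9 = 643.56 + 188.4 + 1615.32 + 7322.49 = 9769.77
Index = 8351.42 / 9769.77 × 100 = 85.4823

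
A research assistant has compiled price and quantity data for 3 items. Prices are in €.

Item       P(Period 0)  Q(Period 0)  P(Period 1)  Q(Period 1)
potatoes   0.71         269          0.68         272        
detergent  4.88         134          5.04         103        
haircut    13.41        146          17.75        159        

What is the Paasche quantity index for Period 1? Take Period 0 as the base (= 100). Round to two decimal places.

Paasche quantity index uses current-period prices as weights.
ΣP(Period 1)·Q(Period 1) = 0.68×272 + 5.04×103 + 17.75×159 = 184.96 + 519.12 + 2822.25 = 3526.33
ΣP(Period 1)·Q(Period 0) = 0.68×269 + 5.04×134 + 17.75×146 = 182.92 + 675.36 + 2591.5 = 3449.78
Index = 3526.33 / 3449.78 × 100 = 102.2190

102.22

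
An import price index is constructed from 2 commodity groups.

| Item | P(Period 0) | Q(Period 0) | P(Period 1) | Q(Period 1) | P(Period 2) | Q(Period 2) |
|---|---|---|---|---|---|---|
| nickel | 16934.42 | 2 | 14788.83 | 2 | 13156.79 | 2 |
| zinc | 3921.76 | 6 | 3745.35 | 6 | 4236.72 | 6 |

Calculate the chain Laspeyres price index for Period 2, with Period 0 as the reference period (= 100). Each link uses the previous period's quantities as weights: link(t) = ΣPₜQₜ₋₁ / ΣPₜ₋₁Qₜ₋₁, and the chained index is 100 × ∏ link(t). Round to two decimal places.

Link Period 0→Period 1:
ΣP(Period 1)Q(Period 0) = 14788.83×2 + 3745.35×6 = 29577.66 + 22472.1 = 52049.76
ΣP(Period 0)Q(Period 0) = 16934.42×2 + 3921.76×6 = 33868.84 + 23530.56 = 57399.4
link = 52049.76/57399.4 = 0.906800
Link Period 1→Period 2:
ΣP(Period 2)Q(Period 1) = 13156.79×2 + 4236.72×6 = 26313.58 + 25420.32 = 51733.9
ΣP(Period 1)Q(Period 1) = 14788.83×2 + 3745.35×6 = 29577.66 + 22472.1 = 52049.76
link = 51733.9/52049.76 = 0.993932
Chained index = 100 × 0.906800 × 0.993932 = 90.1297

90.13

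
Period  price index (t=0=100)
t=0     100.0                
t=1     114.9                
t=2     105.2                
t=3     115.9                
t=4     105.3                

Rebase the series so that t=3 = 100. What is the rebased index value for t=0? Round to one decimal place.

86.3

Rebased(t=0) = 100.0 / 115.9 × 100 = 86.2813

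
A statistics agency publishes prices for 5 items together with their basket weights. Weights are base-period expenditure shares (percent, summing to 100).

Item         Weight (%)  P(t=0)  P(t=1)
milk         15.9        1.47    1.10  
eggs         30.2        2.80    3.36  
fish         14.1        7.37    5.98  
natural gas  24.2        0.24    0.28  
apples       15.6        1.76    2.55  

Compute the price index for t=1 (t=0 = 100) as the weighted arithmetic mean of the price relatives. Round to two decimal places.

milk: 15.9 × (1.10/1.47) = 15.9 × 0.748299 = 11.8980
eggs: 30.2 × (3.36/2.80) = 30.2 × 1.200000 = 36.2400
fish: 14.1 × (5.98/7.37) = 14.1 × 0.811398 = 11.4407
natural gas: 24.2 × (0.28/0.24) = 24.2 × 1.166667 = 28.2333
apples: 15.6 × (2.55/1.76) = 15.6 × 1.448864 = 22.6023
Index = Σ wᵢ·(p₁ᵢ/p₀ᵢ) = 11.8980 + 36.2400 + 11.4407 + 28.2333 + 22.6023 = 110.4143

110.41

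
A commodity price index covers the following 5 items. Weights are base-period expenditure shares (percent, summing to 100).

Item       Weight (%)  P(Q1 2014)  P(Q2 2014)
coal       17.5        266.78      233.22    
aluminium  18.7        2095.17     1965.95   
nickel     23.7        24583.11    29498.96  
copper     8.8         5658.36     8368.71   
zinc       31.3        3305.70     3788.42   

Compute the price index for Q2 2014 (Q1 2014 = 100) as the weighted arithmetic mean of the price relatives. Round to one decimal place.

110.2

coal: 17.5 × (233.22/266.78) = 17.5 × 0.874203 = 15.2986
aluminium: 18.7 × (1965.95/2095.17) = 18.7 × 0.938325 = 17.5467
nickel: 23.7 × (29498.96/24583.11) = 23.7 × 1.199969 = 28.4393
copper: 8.8 × (8368.71/5658.36) = 8.8 × 1.478999 = 13.0152
zinc: 31.3 × (3788.42/3305.70) = 31.3 × 1.146027 = 35.8706
Index = Σ wᵢ·(p₁ᵢ/p₀ᵢ) = 15.2986 + 17.5467 + 28.4393 + 13.0152 + 35.8706 = 110.1703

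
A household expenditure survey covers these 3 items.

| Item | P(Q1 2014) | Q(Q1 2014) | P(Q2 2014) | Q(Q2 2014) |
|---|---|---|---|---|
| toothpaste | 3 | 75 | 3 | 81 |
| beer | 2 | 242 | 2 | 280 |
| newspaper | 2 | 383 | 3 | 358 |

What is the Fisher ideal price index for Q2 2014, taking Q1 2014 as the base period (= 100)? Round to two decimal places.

124.76

Laspeyres component (base-period weights):
ΣP(Q2 2014)Q(Q1 2014) = 3×75 + 2×242 + 3×383 = 225 + 484 + 1149 = 1858
ΣP(Q1 2014)Q(Q1 2014) = 3×75 + 2×242 + 2×383 = 225 + 484 + 766 = 1475
L = 1858 / 1475 × 100 = 125.9661
Paasche component (current-period weights):
ΣP(Q2 2014)Q(Q2 2014) = 3×81 + 2×280 + 3×358 = 243 + 560 + 1074 = 1877
ΣP(Q1 2014)Q(Q2 2014) = 3×81 + 2×280 + 2×358 = 243 + 560 + 716 = 1519
P = 1877 / 1519 × 100 = 123.5681
Fisher = √(L × P) = √(125.9661 × 123.5681) = 124.7614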